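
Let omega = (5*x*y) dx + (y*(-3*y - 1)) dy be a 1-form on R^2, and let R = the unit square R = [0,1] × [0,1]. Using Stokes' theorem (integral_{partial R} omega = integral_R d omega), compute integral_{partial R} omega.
integral_(partial R) omega = -5/2

Stokes: integral_partial_R omega = integral_R d omega with d omega = (∂Q/∂x - ∂P/∂y) dx ∧ dy.
  ∂Q/∂x = 0
  ∂P/∂y = 5*x
  integrand = ∂Q/∂x - ∂P/∂y = -5*x.
Integrating over R: integral_0^1 integral_0^1 (-5*x) dx dy = -5/2.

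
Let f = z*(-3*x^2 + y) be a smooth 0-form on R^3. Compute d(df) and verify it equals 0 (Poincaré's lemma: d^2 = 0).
d(df) = 0

Step 1: df = sum_i (∂f/∂x_i) dx_i = (-6*x*z) dx + (z) dy + (-3*x^2 + y) dz.
Step 2: Apply d again. Using the 1-form formula, the coefficient of dx ∧ dy in d(df) is ∂^2 f/∂x ∂y - ∂^2 f/∂y ∂x = (0) - (0) = 0 (equality of mixed partials for smooth f).
Similarly for dx ∧ dz and dy ∧ dz — all coefficients vanish. So d(df) = 0.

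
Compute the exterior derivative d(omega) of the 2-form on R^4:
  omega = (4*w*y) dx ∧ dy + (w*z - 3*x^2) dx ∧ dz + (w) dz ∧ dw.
d(omega) = (4*y) dx ∧ dy ∧ dw + (z) dx ∧ dz ∧ dw

For a 2-form omega = sum_{i<j} g_{ij} dx_i ∧ dx_j, the exterior derivative is
  d(omega) = sum_{i<j} d(g_{ij}) ∧ dx_i ∧ dx_j = sum_{i<j, k} (∂g_{ij}/∂x_k) dx_k ∧ dx_i ∧ dx_j.
Expand each term, using dx_k ∧ dx_i ∧ dx_j = sgn(permutation) dx_{(a)} ∧ dx_{(b)} ∧ dx_{(c)} with (a < b < c) sorted:
  d(4*w*y) includes (∂/∂w)(4*w*y) dw = (4*y) dw, which multiplied by dx ∧ dy gives (4*y) dx ∧ dy ∧ dw
  d(w*z - 3*x^2) includes (∂/∂w)(w*z - 3*x^2) dw = (z) dw, which multiplied by dx ∧ dz gives (z) dx ∧ dz ∧ dw
Collecting like 3-forms: d(omega) = (4*y) dx ∧ dy ∧ dw + (z) dx ∧ dz ∧ dw.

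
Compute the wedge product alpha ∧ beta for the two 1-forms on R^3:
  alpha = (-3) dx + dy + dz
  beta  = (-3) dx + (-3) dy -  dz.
alpha ∧ beta = (12) dx ∧ dy + (6) dx ∧ dz + (2) dy ∧ dz

Distribute the wedge, using dx_i ∧ dx_j = -dx_j ∧ dx_i and dx_i ∧ dx_i = 0. For each pair (i, j) with i < j, the coefficient of dx_i ∧ dx_j in alpha ∧ beta is (alpha_i * beta_j - alpha_j * beta_i). Collecting: alpha ∧ beta = (12) dx ∧ dy + (6) dx ∧ dz + (2) dy ∧ dz.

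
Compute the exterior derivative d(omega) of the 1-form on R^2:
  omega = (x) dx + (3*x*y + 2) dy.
d(omega) = (3*y) dx ∧ dy

For a 1-form omega = sum_i f_i dx_i, the exterior derivative is
  d(omega) = sum_{i < j} (∂f_j/∂x_i - ∂f_i/∂x_j) dx_i ∧ dx_j.
  coefficient of dx ∧ dy: ∂f_2/∂x - ∂f_1/∂y = ∂(3*x*y + 2)/∂x - ∂(x)/∂y = 3*y
Assembling: d(omega) = (3*y) dx ∧ dy.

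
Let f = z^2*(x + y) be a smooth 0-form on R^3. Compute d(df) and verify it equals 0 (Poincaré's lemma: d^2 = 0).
d(df) = 0

Step 1: df = sum_i (∂f/∂x_i) dx_i = (z^2) dx + (z^2) dy + (2*z*(x + y)) dz.
Step 2: Apply d again. Using the 1-form formula, the coefficient of dx ∧ dy in d(df) is ∂^2 f/∂x ∂y - ∂^2 f/∂y ∂x = (0) - (0) = 0 (equality of mixed partials for smooth f).
Similarly for dx ∧ dz and dy ∧ dz — all coefficients vanish. So d(df) = 0.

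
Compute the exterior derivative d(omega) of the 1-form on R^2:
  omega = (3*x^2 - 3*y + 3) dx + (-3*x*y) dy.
d(omega) = (3 - 3*y) dx ∧ dy

For a 1-form omega = sum_i f_i dx_i, the exterior derivative is
  d(omega) = sum_{i < j} (∂f_j/∂x_i - ∂f_i/∂x_j) dx_i ∧ dx_j.
  coefficient of dx ∧ dy: ∂f_2/∂x - ∂f_1/∂y = ∂(-3*x*y)/∂x - ∂(3*x^2 - 3*y + 3)/∂y = 3 - 3*y
Assembling: d(omega) = (3 - 3*y) dx ∧ dy.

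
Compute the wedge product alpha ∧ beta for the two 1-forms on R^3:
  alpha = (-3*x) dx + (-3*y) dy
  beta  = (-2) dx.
alpha ∧ beta = (-6*y) dx ∧ dy

Distribute the wedge, using dx_i ∧ dx_j = -dx_j ∧ dx_i and dx_i ∧ dx_i = 0. For each pair (i, j) with i < j, the coefficient of dx_i ∧ dx_j in alpha ∧ beta is (alpha_i * beta_j - alpha_j * beta_i). Collecting: alpha ∧ beta = (-6*y) dx ∧ dy.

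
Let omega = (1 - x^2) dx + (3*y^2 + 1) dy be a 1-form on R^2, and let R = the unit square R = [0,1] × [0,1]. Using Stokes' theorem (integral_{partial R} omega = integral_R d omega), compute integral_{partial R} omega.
integral_(partial R) omega = 0

Stokes: integral_partial_R omega = integral_R d omega with d omega = (∂Q/∂x - ∂P/∂y) dx ∧ dy.
  ∂Q/∂x = 0
  ∂P/∂y = 0
  integrand = ∂Q/∂x - ∂P/∂y = 0.
Integrating over R: integral_0^1 integral_0^1 (0) dx dy = 0.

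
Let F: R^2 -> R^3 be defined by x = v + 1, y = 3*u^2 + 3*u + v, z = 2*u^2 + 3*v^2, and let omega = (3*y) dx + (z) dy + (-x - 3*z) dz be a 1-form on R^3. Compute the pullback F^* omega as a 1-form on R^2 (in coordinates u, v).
F^* omega = (-12*u^3 + 6*u^2 - 18*u*v^2 - 4*u*v - 4*u + 9*v^2) du + (-36*u^2*v + 11*u^2 + 9*u - 54*v^3 - 3*v^2 - 3*v) dv

Using F^*(f dg) = (f ∘ F) d(g ∘ F), substitute each coordinate x_i by F_i(u, v) in f_i, and replace dx_i by d F_i = (∂F_i/∂u) du + (∂F_i/∂v) dv.
  For the x component: f_1(F) = 9*u^2 + 9*u + 3*v; d F_1 = (0) du + (1) dv
  For the y component: f_2(F) = 2*u^2 + 3*v^2; d F_2 = (6*u + 3) du + (1) dv
  For the z component: f_3(F) = -6*u^2 - 9*v^2 - v - 1; d F_3 = (4*u) du + (6*v) dv
Combining and collecting du, dv coefficients:
  coeff of du: -12*u^3 + 6*u^2 - 18*u*v^2 - 4*u*v - 4*u + 9*v^2
  coeff of dv: -36*u^2*v + 11*u^2 + 9*u - 54*v^3 - 3*v^2 - 3*v
F^* omega = (-12*u^3 + 6*u^2 - 18*u*v^2 - 4*u*v - 4*u + 9*v^2) du + (-36*u^2*v + 11*u^2 + 9*u - 54*v^3 - 3*v^2 - 3*v) dv.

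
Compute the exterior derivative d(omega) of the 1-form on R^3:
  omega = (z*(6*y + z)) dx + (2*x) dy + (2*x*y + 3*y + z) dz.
d(omega) = (2 - 6*z) dx ∧ dy + (-4*y - 2*z) dx ∧ dz + (2*x + 3) dy ∧ dz

For a 1-form omega = sum_i f_i dx_i, the exterior derivative is
  d(omega) = sum_{i < j} (∂f_j/∂x_i - ∂f_i/∂x_j) dx_i ∧ dx_j.
  coefficient of dx ∧ dy: ∂f_2/∂x - ∂f_1/∂y = ∂(2*x)/∂x - ∂(z*(6*y + z))/∂y = 2 - 6*z
  coefficient of dx ∧ dz: ∂f_3/∂x - ∂f_1/∂z = ∂(2*x*y + 3*y + z)/∂x - ∂(z*(6*y + z))/∂z = -4*y - 2*z
  coefficient of dy ∧ dz: ∂f_3/∂y - ∂f_2/∂z = ∂(2*x*y + 3*y + z)/∂y - ∂(2*x)/∂z = 2*x + 3
Assembling: d(omega) = (2 - 6*z) dx ∧ dy + (-4*y - 2*z) dx ∧ dz + (2*x + 3) dy ∧ dz.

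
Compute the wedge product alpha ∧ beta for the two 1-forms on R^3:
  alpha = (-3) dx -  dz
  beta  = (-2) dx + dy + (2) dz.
alpha ∧ beta = (-3) dx ∧ dy + (-8) dx ∧ dz + (1) dy ∧ dz

Distribute the wedge, using dx_i ∧ dx_j = -dx_j ∧ dx_i and dx_i ∧ dx_i = 0. For each pair (i, j) with i < j, the coefficient of dx_i ∧ dx_j in alpha ∧ beta is (alpha_i * beta_j - alpha_j * beta_i). Collecting: alpha ∧ beta = (-3) dx ∧ dy + (-8) dx ∧ dz + (1) dy ∧ dz.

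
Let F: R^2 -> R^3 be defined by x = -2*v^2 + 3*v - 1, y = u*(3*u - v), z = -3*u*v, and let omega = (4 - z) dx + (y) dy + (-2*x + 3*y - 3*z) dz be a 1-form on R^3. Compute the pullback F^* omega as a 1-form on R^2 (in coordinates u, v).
F^* omega = (18*u^3 - 36*u^2*v - 17*u*v^2 - 12*v^3 + 18*v^2 - 6*v) du + (-30*u^3 - 17*u^2*v - 24*u*v^2 + 27*u*v - 6*u - 16*v + 12) dv

Using F^*(f dg) = (f ∘ F) d(g ∘ F), substitute each coordinate x_i by F_i(u, v) in f_i, and replace dx_i by d F_i = (∂F_i/∂u) du + (∂F_i/∂v) dv.
  For the x component: f_1(F) = 3*u*v + 4; d F_1 = (0) du + (3 - 4*v) dv
  For the y component: f_2(F) = u*(3*u - v); d F_2 = (6*u - v) du + (-u) dv
  For the z component: f_3(F) = 9*u^2 + 6*u*v + 4*v^2 - 6*v + 2; d F_3 = (-3*v) du + (-3*u) dv
Combining and collecting du, dv coefficients:
  coeff of du: 18*u^3 - 36*u^2*v - 17*u*v^2 - 12*v^3 + 18*v^2 - 6*v
  coeff of dv: -30*u^3 - 17*u^2*v - 24*u*v^2 + 27*u*v - 6*u - 16*v + 12
F^* omega = (18*u^3 - 36*u^2*v - 17*u*v^2 - 12*v^3 + 18*v^2 - 6*v) du + (-30*u^3 - 17*u^2*v - 24*u*v^2 + 27*u*v - 6*u - 16*v + 12) dv.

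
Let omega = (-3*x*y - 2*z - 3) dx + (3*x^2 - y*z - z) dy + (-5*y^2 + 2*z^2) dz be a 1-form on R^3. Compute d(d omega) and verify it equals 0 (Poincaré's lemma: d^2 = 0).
d(d omega) = 0

Step 1: d omega = sum_{i<j} (∂f_j/∂x_i - ∂f_i/∂x_j) dx_i ∧ dx_j:
  coeff of dx ∧ dy: 9*x
  coeff of dx ∧ dz: 2
  coeff of dy ∧ dz: 1 - 9*y
Step 2: Apply d again to each 2-form coefficient. The only possible 3-form in R^3 is dx ∧ dy ∧ dz, with coefficient
  ∂(coeff of dy∧dz)/∂x - ∂(coeff of dx∧dz)/∂y + ∂(coeff of dx∧dy)/∂z
  = ∂/∂x (1 - 9*y) - ∂/∂y (2) + ∂/∂z (9*x).
Each of these terms simplifies to sums of mixed partials that cancel in pairs. The result is 0 (by equality of mixed partials for smooth functions — Schwarz / Clairaut).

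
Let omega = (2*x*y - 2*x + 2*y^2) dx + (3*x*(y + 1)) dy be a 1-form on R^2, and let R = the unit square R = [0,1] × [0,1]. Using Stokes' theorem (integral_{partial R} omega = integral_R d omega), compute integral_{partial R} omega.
integral_(partial R) omega = 3/2

Stokes: integral_partial_R omega = integral_R d omega with d omega = (∂Q/∂x - ∂P/∂y) dx ∧ dy.
  ∂Q/∂x = 3*y + 3
  ∂P/∂y = 2*x + 4*y
  integrand = ∂Q/∂x - ∂P/∂y = -2*x - y + 3.
Integrating over R: integral_0^1 integral_0^1 (-2*x - y + 3) dx dy = 3/2.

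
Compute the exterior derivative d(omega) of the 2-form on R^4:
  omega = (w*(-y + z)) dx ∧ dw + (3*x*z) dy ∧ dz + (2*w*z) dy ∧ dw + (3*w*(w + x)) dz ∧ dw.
d(omega) = (w) dx ∧ dy ∧ dw + (2*w) dx ∧ dz ∧ dw + (3*z) dx ∧ dy ∧ dz + (-2*w) dy ∧ dz ∧ dw

For a 2-form omega = sum_{i<j} g_{ij} dx_i ∧ dx_j, the exterior derivative is
  d(omega) = sum_{i<j} d(g_{ij}) ∧ dx_i ∧ dx_j = sum_{i<j, k} (∂g_{ij}/∂x_k) dx_k ∧ dx_i ∧ dx_j.
Expand each term, using dx_k ∧ dx_i ∧ dx_j = sgn(permutation) dx_{(a)} ∧ dx_{(b)} ∧ dx_{(c)} with (a < b < c) sorted:
  d(w*(-y + z)) includes (∂/∂y)(w*(-y + z)) dy = (-w) dy, which multiplied by dx ∧ dw gives (w) dx ∧ dy ∧ dw
  d(w*(-y + z)) includes (∂/∂z)(w*(-y + z)) dz = (w) dz, which multiplied by dx ∧ dw gives (-w) dx ∧ dz ∧ dw
  d(3*x*z) includes (∂/∂x)(3*x*z) dx = (3*z) dx, which multiplied by dy ∧ dz gives (3*z) dx ∧ dy ∧ dz
  d(2*w*z) includes (∂/∂z)(2*w*z) dz = (2*w) dz, which multiplied by dy ∧ dw gives (-2*w) dy ∧ dz ∧ dw
  d(3*w*(w + x)) includes (∂/∂x)(3*w*(w + x)) dx = (3*w) dx, which multiplied by dz ∧ dw gives (3*w) dx ∧ dz ∧ dw
Collecting like 3-forms: d(omega) = (w) dx ∧ dy ∧ dw + (2*w) dx ∧ dz ∧ dw + (3*z) dx ∧ dy ∧ dz + (-2*w) dy ∧ dz ∧ dw.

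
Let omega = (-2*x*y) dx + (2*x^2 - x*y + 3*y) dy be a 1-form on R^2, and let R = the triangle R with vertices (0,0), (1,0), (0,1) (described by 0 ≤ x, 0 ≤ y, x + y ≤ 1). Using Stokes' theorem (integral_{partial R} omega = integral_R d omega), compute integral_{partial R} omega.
integral_(partial R) omega = 5/6

Stokes: integral_partial_R omega = integral_R d omega with d omega = (∂Q/∂x - ∂P/∂y) dx ∧ dy.
  ∂Q/∂x = 4*x - y
  ∂P/∂y = -2*x
  integrand = ∂Q/∂x - ∂P/∂y = 6*x - y.
Integrating over R: integral_0^1 integral_0^{1-x} (6*x - y) dy dx = 5/6.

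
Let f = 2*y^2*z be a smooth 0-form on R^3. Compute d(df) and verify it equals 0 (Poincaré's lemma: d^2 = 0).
d(df) = 0

Step 1: df = sum_i (∂f/∂x_i) dx_i = (0) dx + (4*y*z) dy + (2*y^2) dz.
Step 2: Apply d again. Using the 1-form formula, the coefficient of dx ∧ dy in d(df) is ∂^2 f/∂x ∂y - ∂^2 f/∂y ∂x = (0) - (0) = 0 (equality of mixed partials for smooth f).
Similarly for dx ∧ dz and dy ∧ dz — all coefficients vanish. So d(df) = 0.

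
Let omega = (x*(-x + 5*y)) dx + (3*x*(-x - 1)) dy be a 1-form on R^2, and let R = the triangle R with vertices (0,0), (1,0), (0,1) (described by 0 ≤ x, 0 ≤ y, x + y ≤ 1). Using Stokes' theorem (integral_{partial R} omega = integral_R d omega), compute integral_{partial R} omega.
integral_(partial R) omega = -10/3

Stokes: integral_partial_R omega = integral_R d omega with d omega = (∂Q/∂x - ∂P/∂y) dx ∧ dy.
  ∂Q/∂x = -6*x - 3
  ∂P/∂y = 5*x
  integrand = ∂Q/∂x - ∂P/∂y = -11*x - 3.
Integrating over R: integral_0^1 integral_0^{1-x} (-11*x - 3) dy dx = -10/3.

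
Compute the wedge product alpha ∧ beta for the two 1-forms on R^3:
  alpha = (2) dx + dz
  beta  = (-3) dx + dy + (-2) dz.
alpha ∧ beta = (2) dx ∧ dy + (-1) dx ∧ dz + (-1) dy ∧ dz

Distribute the wedge, using dx_i ∧ dx_j = -dx_j ∧ dx_i and dx_i ∧ dx_i = 0. For each pair (i, j) with i < j, the coefficient of dx_i ∧ dx_j in alpha ∧ beta is (alpha_i * beta_j - alpha_j * beta_i). Collecting: alpha ∧ beta = (2) dx ∧ dy + (-1) dx ∧ dz + (-1) dy ∧ dz.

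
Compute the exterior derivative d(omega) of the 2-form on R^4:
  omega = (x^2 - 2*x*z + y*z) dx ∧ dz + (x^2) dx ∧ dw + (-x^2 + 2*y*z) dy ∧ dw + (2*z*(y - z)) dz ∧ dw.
d(omega) = (-z) dx ∧ dy ∧ dz + (-2*x) dx ∧ dy ∧ dw + (-2*y + 2*z) dy ∧ dz ∧ dw

For a 2-form omega = sum_{i<j} g_{ij} dx_i ∧ dx_j, the exterior derivative is
  d(omega) = sum_{i<j} d(g_{ij}) ∧ dx_i ∧ dx_j = sum_{i<j, k} (∂g_{ij}/∂x_k) dx_k ∧ dx_i ∧ dx_j.
Expand each term, using dx_k ∧ dx_i ∧ dx_j = sgn(permutation) dx_{(a)} ∧ dx_{(b)} ∧ dx_{(c)} with (a < b < c) sorted:
  d(x^2 - 2*x*z + y*z) includes (∂/∂y)(x^2 - 2*x*z + y*z) dy = (z) dy, which multiplied by dx ∧ dz gives (-z) dx ∧ dy ∧ dz
  d(-x^2 + 2*y*z) includes (∂/∂x)(-x^2 + 2*y*z) dx = (-2*x) dx, which multiplied by dy ∧ dw gives (-2*x) dx ∧ dy ∧ dw
  d(-x^2 + 2*y*z) includes (∂/∂z)(-x^2 + 2*y*z) dz = (2*y) dz, which multiplied by dy ∧ dw gives (-2*y) dy ∧ dz ∧ dw
  d(2*z*(y - z)) includes (∂/∂y)(2*z*(y - z)) dy = (2*z) dy, which multiplied by dz ∧ dw gives (2*z) dy ∧ dz ∧ dw
Collecting like 3-forms: d(omega) = (-z) dx ∧ dy ∧ dz + (-2*x) dx ∧ dy ∧ dw + (-2*y + 2*z) dy ∧ dz ∧ dw.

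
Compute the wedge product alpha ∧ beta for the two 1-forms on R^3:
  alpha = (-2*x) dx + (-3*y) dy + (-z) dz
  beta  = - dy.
alpha ∧ beta = (2*x) dx ∧ dy + (-z) dy ∧ dz

Distribute the wedge, using dx_i ∧ dx_j = -dx_j ∧ dx_i and dx_i ∧ dx_i = 0. For each pair (i, j) with i < j, the coefficient of dx_i ∧ dx_j in alpha ∧ beta is (alpha_i * beta_j - alpha_j * beta_i). Collecting: alpha ∧ beta = (2*x) dx ∧ dy + (-z) dy ∧ dz.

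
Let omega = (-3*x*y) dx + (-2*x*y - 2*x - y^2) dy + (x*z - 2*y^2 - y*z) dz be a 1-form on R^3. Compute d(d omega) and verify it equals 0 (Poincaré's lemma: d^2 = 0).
d(d omega) = 0

Step 1: d omega = sum_{i<j} (∂f_j/∂x_i - ∂f_i/∂x_j) dx_i ∧ dx_j:
  coeff of dx ∧ dy: 3*x - 2*y - 2
  coeff of dx ∧ dz: z
  coeff of dy ∧ dz: -4*y - z
Step 2: Apply d again to each 2-form coefficient. The only possible 3-form in R^3 is dx ∧ dy ∧ dz, with coefficient
  ∂(coeff of dy∧dz)/∂x - ∂(coeff of dx∧dz)/∂y + ∂(coeff of dx∧dy)/∂z
  = ∂/∂x (-4*y - z) - ∂/∂y (z) + ∂/∂z (3*x - 2*y - 2).
Each of these terms simplifies to sums of mixed partials that cancel in pairs. The result is 0 (by equality of mixed partials for smooth functions — Schwarz / Clairaut).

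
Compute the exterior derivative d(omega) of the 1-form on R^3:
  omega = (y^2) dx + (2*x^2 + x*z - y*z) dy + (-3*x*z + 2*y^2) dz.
d(omega) = (4*x - 2*y + z) dx ∧ dy + (-3*z) dx ∧ dz + (-x + 5*y) dy ∧ dz

For a 1-form omega = sum_i f_i dx_i, the exterior derivative is
  d(omega) = sum_{i < j} (∂f_j/∂x_i - ∂f_i/∂x_j) dx_i ∧ dx_j.
  coefficient of dx ∧ dy: ∂f_2/∂x - ∂f_1/∂y = ∂(2*x^2 + x*z - y*z)/∂x - ∂(y^2)/∂y = 4*x - 2*y + z
  coefficient of dx ∧ dz: ∂f_3/∂x - ∂f_1/∂z = ∂(-3*x*z + 2*y^2)/∂x - ∂(y^2)/∂z = -3*z
  coefficient of dy ∧ dz: ∂f_3/∂y - ∂f_2/∂z = ∂(-3*x*z + 2*y^2)/∂y - ∂(2*x^2 + x*z - y*z)/∂z = -x + 5*y
Assembling: d(omega) = (4*x - 2*y + z) dx ∧ dy + (-3*z) dx ∧ dz + (-x + 5*y) dy ∧ dz.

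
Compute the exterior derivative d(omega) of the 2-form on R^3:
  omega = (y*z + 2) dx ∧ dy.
d(omega) = (y) dx ∧ dy ∧ dz

For a 2-form omega = sum_{i<j} g_{ij} dx_i ∧ dx_j, the exterior derivative is
  d(omega) = sum_{i<j} d(g_{ij}) ∧ dx_i ∧ dx_j = sum_{i<j, k} (∂g_{ij}/∂x_k) dx_k ∧ dx_i ∧ dx_j.
Expand each term, using dx_k ∧ dx_i ∧ dx_j = sgn(permutation) dx_{(a)} ∧ dx_{(b)} ∧ dx_{(c)} with (a < b < c) sorted:
  d(y*z + 2) includes (∂/∂z)(y*z + 2) dz = (y) dz, which multiplied by dx ∧ dy gives (y) dx ∧ dy ∧ dz
Collecting like 3-forms: d(omega) = (y) dx ∧ dy ∧ dz.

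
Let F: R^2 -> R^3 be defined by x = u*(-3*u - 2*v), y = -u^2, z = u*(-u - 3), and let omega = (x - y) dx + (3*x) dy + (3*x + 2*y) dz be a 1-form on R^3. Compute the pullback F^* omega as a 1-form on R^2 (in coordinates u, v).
F^* omega = (u*(52*u^2 + 40*u*v + 33*u + 4*v^2 + 18*v)) du + (4*u^2*(u + v)) dv

Using F^*(f dg) = (f ∘ F) d(g ∘ F), substitute each coordinate x_i by F_i(u, v) in f_i, and replace dx_i by d F_i = (∂F_i/∂u) du + (∂F_i/∂v) dv.
  For the x component: f_1(F) = 2*u*(-u - v); d F_1 = (-6*u - 2*v) du + (-2*u) dv
  For the y component: f_2(F) = 3*u*(-3*u - 2*v); d F_2 = (-2*u) du + (0) dv
  For the z component: f_3(F) = u*(-11*u - 6*v); d F_3 = (-2*u - 3) du + (0) dv
Combining and collecting du, dv coefficients:
  coeff of du: u*(52*u^2 + 40*u*v + 33*u + 4*v^2 + 18*v)
  coeff of dv: 4*u^2*(u + v)
F^* omega = (u*(52*u^2 + 40*u*v + 33*u + 4*v^2 + 18*v)) du + (4*u^2*(u + v)) dv.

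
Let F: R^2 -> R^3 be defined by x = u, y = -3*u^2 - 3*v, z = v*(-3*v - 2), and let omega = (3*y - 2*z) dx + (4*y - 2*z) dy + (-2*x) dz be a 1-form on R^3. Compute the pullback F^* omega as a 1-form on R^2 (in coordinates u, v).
F^* omega = (72*u^3 - 9*u^2 - 36*u*v^2 + 48*u*v + 6*v^2 - 5*v) du + (36*u^2 + 12*u*v + 4*u - 18*v^2 + 24*v) dv

Using F^*(f dg) = (f ∘ F) d(g ∘ F), substitute each coordinate x_i by F_i(u, v) in f_i, and replace dx_i by d F_i = (∂F_i/∂u) du + (∂F_i/∂v) dv.
  For the x component: f_1(F) = -9*u^2 + 6*v^2 - 5*v; d F_1 = (1) du + (0) dv
  For the y component: f_2(F) = -12*u^2 + 6*v^2 - 8*v; d F_2 = (-6*u) du + (-3) dv
  For the z component: f_3(F) = -2*u; d F_3 = (0) du + (-6*v - 2) dv
Combining and collecting du, dv coefficients:
  coeff of du: 72*u^3 - 9*u^2 - 36*u*v^2 + 48*u*v + 6*v^2 - 5*v
  coeff of dv: 36*u^2 + 12*u*v + 4*u - 18*v^2 + 24*v
F^* omega = (72*u^3 - 9*u^2 - 36*u*v^2 + 48*u*v + 6*v^2 - 5*v) du + (36*u^2 + 12*u*v + 4*u - 18*v^2 + 24*v) dv.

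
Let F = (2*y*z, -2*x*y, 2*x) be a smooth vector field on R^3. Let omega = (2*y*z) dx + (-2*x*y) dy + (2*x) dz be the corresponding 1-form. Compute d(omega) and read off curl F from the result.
d(omega) = (0) dy ∧ dz + (2*y - 2) dz ∧ dx + (-2*y - 2*z) dx ∧ dy; curl F = (0, 2*y - 2, -2*y - 2*z)

d omega = sum_{i<j} (∂f_j/∂x_i - ∂f_i/∂x_j) dx_i ∧ dx_j. Under the identification (dy ∧ dz, dz ∧ dx, dx ∧ dy) ↔ (e_x, e_y, e_z), the coefficients are exactly the components of curl F. Compute:
  ∂R/∂y - ∂Q/∂z = (0) - (0) = 0
  ∂P/∂z - ∂R/∂x = (2*y) - (2) = 2*y - 2
  ∂Q/∂x - ∂P/∂y = (-2*y) - (2*z) = -2*y - 2*z.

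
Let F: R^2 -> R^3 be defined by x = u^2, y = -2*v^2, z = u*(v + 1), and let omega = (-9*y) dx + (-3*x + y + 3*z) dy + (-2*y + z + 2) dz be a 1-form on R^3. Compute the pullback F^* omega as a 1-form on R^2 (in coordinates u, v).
F^* omega = (37*u*v^2 + 2*u*v + u + 4*v^3 + 4*v^2 + 2*v + 2) du + (13*u^2*v + u^2 - 8*u*v^2 - 12*u*v + 2*u + 8*v^3) dv

Using F^*(f dg) = (f ∘ F) d(g ∘ F), substitute each coordinate x_i by F_i(u, v) in f_i, and replace dx_i by d F_i = (∂F_i/∂u) du + (∂F_i/∂v) dv.
  For the x component: f_1(F) = 18*v^2; d F_1 = (2*u) du + (0) dv
  For the y component: f_2(F) = -3*u^2 + 3*u*v + 3*u - 2*v^2; d F_2 = (0) du + (-4*v) dv
  For the z component: f_3(F) = u*v + u + 4*v^2 + 2; d F_3 = (v + 1) du + (u) dv
Combining and collecting du, dv coefficients:
  coeff of du: 37*u*v^2 + 2*u*v + u + 4*v^3 + 4*v^2 + 2*v + 2
  coeff of dv: 13*u^2*v + u^2 - 8*u*v^2 - 12*u*v + 2*u + 8*v^3
F^* omega = (37*u*v^2 + 2*u*v + u + 4*v^3 + 4*v^2 + 2*v + 2) du + (13*u^2*v + u^2 - 8*u*v^2 - 12*u*v + 2*u + 8*v^3) dv.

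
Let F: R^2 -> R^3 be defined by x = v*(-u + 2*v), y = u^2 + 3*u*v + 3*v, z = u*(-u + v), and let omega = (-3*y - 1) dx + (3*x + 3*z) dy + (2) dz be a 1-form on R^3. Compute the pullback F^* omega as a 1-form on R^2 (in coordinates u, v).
F^* omega = (-6*u^3 - 6*u^2*v + 21*u*v^2 - 4*u + 18*v^3 + 9*v^2 + 3*v) du + (-6*u^3 - 3*u^2*v - 9*u^2 - 18*u*v^2 + 9*u*v + 3*u - 18*v^2 - 4*v) dv

Using F^*(f dg) = (f ∘ F) d(g ∘ F), substitute each coordinate x_i by F_i(u, v) in f_i, and replace dx_i by d F_i = (∂F_i/∂u) du + (∂F_i/∂v) dv.
  For the x component: f_1(F) = -3*u^2 - 9*u*v - 9*v - 1; d F_1 = (-v) du + (-u + 4*v) dv
  For the y component: f_2(F) = -3*u^2 + 6*v^2; d F_2 = (2*u + 3*v) du + (3*u + 3) dv
  For the z component: f_3(F) = 2; d F_3 = (-2*u + v) du + (u) dv
Combining and collecting du, dv coefficients:
  coeff of du: -6*u^3 - 6*u^2*v + 21*u*v^2 - 4*u + 18*v^3 + 9*v^2 + 3*v
  coeff of dv: -6*u^3 - 3*u^2*v - 9*u^2 - 18*u*v^2 + 9*u*v + 3*u - 18*v^2 - 4*v
F^* omega = (-6*u^3 - 6*u^2*v + 21*u*v^2 - 4*u + 18*v^3 + 9*v^2 + 3*v) du + (-6*u^3 - 3*u^2*v - 9*u^2 - 18*u*v^2 + 9*u*v + 3*u - 18*v^2 - 4*v) dv.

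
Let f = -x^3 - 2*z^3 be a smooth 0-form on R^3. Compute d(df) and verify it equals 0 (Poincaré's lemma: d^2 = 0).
d(df) = 0

Step 1: df = sum_i (∂f/∂x_i) dx_i = (-3*x^2) dx + (0) dy + (-6*z^2) dz.
Step 2: Apply d again. Using the 1-form formula, the coefficient of dx ∧ dy in d(df) is ∂^2 f/∂x ∂y - ∂^2 f/∂y ∂x = (0) - (0) = 0 (equality of mixed partials for smooth f).
Similarly for dx ∧ dz and dy ∧ dz — all coefficients vanish. So d(df) = 0.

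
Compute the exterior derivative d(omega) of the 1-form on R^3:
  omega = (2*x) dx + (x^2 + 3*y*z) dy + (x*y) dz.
d(omega) = (2*x) dx ∧ dy + (y) dx ∧ dz + (x - 3*y) dy ∧ dz

For a 1-form omega = sum_i f_i dx_i, the exterior derivative is
  d(omega) = sum_{i < j} (∂f_j/∂x_i - ∂f_i/∂x_j) dx_i ∧ dx_j.
  coefficient of dx ∧ dy: ∂f_2/∂x - ∂f_1/∂y = ∂(x^2 + 3*y*z)/∂x - ∂(2*x)/∂y = 2*x
  coefficient of dx ∧ dz: ∂f_3/∂x - ∂f_1/∂z = ∂(x*y)/∂x - ∂(2*x)/∂z = y
  coefficient of dy ∧ dz: ∂f_3/∂y - ∂f_2/∂z = ∂(x*y)/∂y - ∂(x^2 + 3*y*z)/∂z = x - 3*y
Assembling: d(omega) = (2*x) dx ∧ dy + (y) dx ∧ dz + (x - 3*y) dy ∧ dz.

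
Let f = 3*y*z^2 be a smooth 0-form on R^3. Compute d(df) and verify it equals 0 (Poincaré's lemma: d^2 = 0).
d(df) = 0

Step 1: df = sum_i (∂f/∂x_i) dx_i = (0) dx + (3*z^2) dy + (6*y*z) dz.
Step 2: Apply d again. Using the 1-form formula, the coefficient of dx ∧ dy in d(df) is ∂^2 f/∂x ∂y - ∂^2 f/∂y ∂x = (0) - (0) = 0 (equality of mixed partials for smooth f).
Similarly for dx ∧ dz and dy ∧ dz — all coefficients vanish. So d(df) = 0.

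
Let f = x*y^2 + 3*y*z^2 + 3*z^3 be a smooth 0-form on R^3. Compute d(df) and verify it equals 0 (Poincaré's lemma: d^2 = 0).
d(df) = 0

Step 1: df = sum_i (∂f/∂x_i) dx_i = (y^2) dx + (2*x*y + 3*z^2) dy + (3*z*(2*y + 3*z)) dz.
Step 2: Apply d again. Using the 1-form formula, the coefficient of dx ∧ dy in d(df) is ∂^2 f/∂x ∂y - ∂^2 f/∂y ∂x = (2*y) - (2*y) = 0 (equality of mixed partials for smooth f).
Similarly for dx ∧ dz and dy ∧ dz — all coefficients vanish. So d(df) = 0.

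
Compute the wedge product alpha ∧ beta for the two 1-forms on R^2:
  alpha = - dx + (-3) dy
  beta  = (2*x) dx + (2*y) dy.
alpha ∧ beta = (6*x - 2*y) dx ∧ dy

Distribute the wedge, using dx_i ∧ dx_j = -dx_j ∧ dx_i and dx_i ∧ dx_i = 0. For each pair (i, j) with i < j, the coefficient of dx_i ∧ dx_j in alpha ∧ beta is (alpha_i * beta_j - alpha_j * beta_i). Collecting: alpha ∧ beta = (6*x - 2*y) dx ∧ dy.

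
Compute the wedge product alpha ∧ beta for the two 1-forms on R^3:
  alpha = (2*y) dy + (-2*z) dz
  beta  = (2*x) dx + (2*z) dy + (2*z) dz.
alpha ∧ beta = (-4*x*y) dx ∧ dy + (4*z*(y + z)) dy ∧ dz + (4*x*z) dx ∧ dz

Distribute the wedge, using dx_i ∧ dx_j = -dx_j ∧ dx_i and dx_i ∧ dx_i = 0. For each pair (i, j) with i < j, the coefficient of dx_i ∧ dx_j in alpha ∧ beta is (alpha_i * beta_j - alpha_j * beta_i). Collecting: alpha ∧ beta = (-4*x*y) dx ∧ dy + (4*z*(y + z)) dy ∧ dz + (4*x*z) dx ∧ dz.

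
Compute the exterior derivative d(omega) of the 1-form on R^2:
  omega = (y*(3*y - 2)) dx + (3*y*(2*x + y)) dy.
d(omega) = (2) dx ∧ dy

For a 1-form omega = sum_i f_i dx_i, the exterior derivative is
  d(omega) = sum_{i < j} (∂f_j/∂x_i - ∂f_i/∂x_j) dx_i ∧ dx_j.
  coefficient of dx ∧ dy: ∂f_2/∂x - ∂f_1/∂y = ∂(3*y*(2*x + y))/∂x - ∂(y*(3*y - 2))/∂y = 2
Assembling: d(omega) = (2) dx ∧ dy.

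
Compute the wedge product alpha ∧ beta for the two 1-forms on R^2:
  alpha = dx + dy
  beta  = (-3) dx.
alpha ∧ beta = (3) dx ∧ dy

Distribute the wedge, using dx_i ∧ dx_j = -dx_j ∧ dx_i and dx_i ∧ dx_i = 0. For each pair (i, j) with i < j, the coefficient of dx_i ∧ dx_j in alpha ∧ beta is (alpha_i * beta_j - alpha_j * beta_i). Collecting: alpha ∧ beta = (3) dx ∧ dy.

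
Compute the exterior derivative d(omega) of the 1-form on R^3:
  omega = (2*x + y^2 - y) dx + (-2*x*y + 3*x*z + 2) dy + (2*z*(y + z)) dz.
d(omega) = (-4*y + 3*z + 1) dx ∧ dy + (-3*x + 2*z) dy ∧ dz

For a 1-form omega = sum_i f_i dx_i, the exterior derivative is
  d(omega) = sum_{i < j} (∂f_j/∂x_i - ∂f_i/∂x_j) dx_i ∧ dx_j.
  coefficient of dx ∧ dy: ∂f_2/∂x - ∂f_1/∂y = ∂(-2*x*y + 3*x*z + 2)/∂x - ∂(2*x + y^2 - y)/∂y = -4*y + 3*z + 1
  coefficient of dy ∧ dz: ∂f_3/∂y - ∂f_2/∂z = ∂(2*z*(y + z))/∂y - ∂(-2*x*y + 3*x*z + 2)/∂z = -3*x + 2*z
Assembling: d(omega) = (-4*y + 3*z + 1) dx ∧ dy + (-3*x + 2*z) dy ∧ dz.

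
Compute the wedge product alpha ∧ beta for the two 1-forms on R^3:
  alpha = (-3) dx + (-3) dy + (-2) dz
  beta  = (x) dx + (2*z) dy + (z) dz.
alpha ∧ beta = (3*x - 6*z) dx ∧ dy + (2*x - 3*z) dx ∧ dz + (z) dy ∧ dz

Distribute the wedge, using dx_i ∧ dx_j = -dx_j ∧ dx_i and dx_i ∧ dx_i = 0. For each pair (i, j) with i < j, the coefficient of dx_i ∧ dx_j in alpha ∧ beta is (alpha_i * beta_j - alpha_j * beta_i). Collecting: alpha ∧ beta = (3*x - 6*z) dx ∧ dy + (2*x - 3*z) dx ∧ dz + (z) dy ∧ dz.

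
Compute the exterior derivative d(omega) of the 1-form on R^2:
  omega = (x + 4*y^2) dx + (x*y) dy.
d(omega) = (-7*y) dx ∧ dy

For a 1-form omega = sum_i f_i dx_i, the exterior derivative is
  d(omega) = sum_{i < j} (∂f_j/∂x_i - ∂f_i/∂x_j) dx_i ∧ dx_j.
  coefficient of dx ∧ dy: ∂f_2/∂x - ∂f_1/∂y = ∂(x*y)/∂x - ∂(x + 4*y^2)/∂y = -7*y
Assembling: d(omega) = (-7*y) dx ∧ dy.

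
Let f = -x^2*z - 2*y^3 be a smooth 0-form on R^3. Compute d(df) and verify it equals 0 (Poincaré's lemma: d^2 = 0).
d(df) = 0

Step 1: df = sum_i (∂f/∂x_i) dx_i = (-2*x*z) dx + (-6*y^2) dy + (-x^2) dz.
Step 2: Apply d again. Using the 1-form formula, the coefficient of dx ∧ dy in d(df) is ∂^2 f/∂x ∂y - ∂^2 f/∂y ∂x = (0) - (0) = 0 (equality of mixed partials for smooth f).
Similarly for dx ∧ dz and dy ∧ dz — all coefficients vanish. So d(df) = 0.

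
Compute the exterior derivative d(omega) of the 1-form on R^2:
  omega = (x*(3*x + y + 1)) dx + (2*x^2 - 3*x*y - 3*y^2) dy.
d(omega) = (3*x - 3*y) dx ∧ dy

For a 1-form omega = sum_i f_i dx_i, the exterior derivative is
  d(omega) = sum_{i < j} (∂f_j/∂x_i - ∂f_i/∂x_j) dx_i ∧ dx_j.
  coefficient of dx ∧ dy: ∂f_2/∂x - ∂f_1/∂y = ∂(2*x^2 - 3*x*y - 3*y^2)/∂x - ∂(x*(3*x + y + 1))/∂y = 3*x - 3*y
Assembling: d(omega) = (3*x - 3*y) dx ∧ dy.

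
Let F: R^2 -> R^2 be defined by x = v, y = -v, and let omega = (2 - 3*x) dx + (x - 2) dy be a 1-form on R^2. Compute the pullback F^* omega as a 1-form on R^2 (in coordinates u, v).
F^* omega = (4 - 4*v) dv

Using F^*(f dg) = (f ∘ F) d(g ∘ F), substitute each coordinate x_i by F_i(u, v) in f_i, and replace dx_i by d F_i = (∂F_i/∂u) du + (∂F_i/∂v) dv.
  For the x component: f_1(F) = 2 - 3*v; d F_1 = (0) du + (1) dv
  For the y component: f_2(F) = v - 2; d F_2 = (0) du + (-1) dv
Combining and collecting du, dv coefficients:
  coeff of du: 0
  coeff of dv: 4 - 4*v
F^* omega = (4 - 4*v) dv.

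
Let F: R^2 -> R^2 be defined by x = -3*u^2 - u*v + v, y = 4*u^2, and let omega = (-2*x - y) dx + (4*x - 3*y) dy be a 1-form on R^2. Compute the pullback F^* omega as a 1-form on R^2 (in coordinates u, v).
F^* omega = (-204*u^3 - 46*u^2*v - 2*u*v^2 + 44*u*v + 2*v^2) du + (-2*u^3 - 2*u^2*v + 2*u^2 + 4*u*v - 2*v) dv

Using F^*(f dg) = (f ∘ F) d(g ∘ F), substitute each coordinate x_i by F_i(u, v) in f_i, and replace dx_i by d F_i = (∂F_i/∂u) du + (∂F_i/∂v) dv.
  For the x component: f_1(F) = 2*u^2 + 2*u*v - 2*v; d F_1 = (-6*u - v) du + (1 - u) dv
  For the y component: f_2(F) = -24*u^2 - 4*u*v + 4*v; d F_2 = (8*u) du + (0) dv
Combining and collecting du, dv coefficients:
  coeff of du: -204*u^3 - 46*u^2*v - 2*u*v^2 + 44*u*v + 2*v^2
  coeff of dv: -2*u^3 - 2*u^2*v + 2*u^2 + 4*u*v - 2*v
F^* omega = (-204*u^3 - 46*u^2*v - 2*u*v^2 + 44*u*v + 2*v^2) du + (-2*u^3 - 2*u^2*v + 2*u^2 + 4*u*v - 2*v) dv.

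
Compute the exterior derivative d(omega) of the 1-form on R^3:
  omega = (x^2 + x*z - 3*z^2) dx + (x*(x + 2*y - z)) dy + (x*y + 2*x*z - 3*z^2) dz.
d(omega) = (2*x + 2*y - z) dx ∧ dy + (-x + y + 8*z) dx ∧ dz + (2*x) dy ∧ dz

For a 1-form omega = sum_i f_i dx_i, the exterior derivative is
  d(omega) = sum_{i < j} (∂f_j/∂x_i - ∂f_i/∂x_j) dx_i ∧ dx_j.
  coefficient of dx ∧ dy: ∂f_2/∂x - ∂f_1/∂y = ∂(x*(x + 2*y - z))/∂x - ∂(x^2 + x*z - 3*z^2)/∂y = 2*x + 2*y - z
  coefficient of dx ∧ dz: ∂f_3/∂x - ∂f_1/∂z = ∂(x*y + 2*x*z - 3*z^2)/∂x - ∂(x^2 + x*z - 3*z^2)/∂z = -x + y + 8*z
  coefficient of dy ∧ dz: ∂f_3/∂y - ∂f_2/∂z = ∂(x*y + 2*x*z - 3*z^2)/∂y - ∂(x*(x + 2*y - z))/∂z = 2*x
Assembling: d(omega) = (2*x + 2*y - z) dx ∧ dy + (-x + y + 8*z) dx ∧ dz + (2*x) dy ∧ dz.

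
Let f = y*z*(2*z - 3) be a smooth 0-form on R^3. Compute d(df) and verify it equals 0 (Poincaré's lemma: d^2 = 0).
d(df) = 0

Step 1: df = sum_i (∂f/∂x_i) dx_i = (0) dx + (z*(2*z - 3)) dy + (y*(4*z - 3)) dz.
Step 2: Apply d again. Using the 1-form formula, the coefficient of dx ∧ dy in d(df) is ∂^2 f/∂x ∂y - ∂^2 f/∂y ∂x = (0) - (0) = 0 (equality of mixed partials for smooth f).
Similarly for dx ∧ dz and dy ∧ dz — all coefficients vanish. So d(df) = 0.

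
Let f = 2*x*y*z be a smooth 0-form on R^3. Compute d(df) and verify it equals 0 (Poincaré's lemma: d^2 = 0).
d(df) = 0

Step 1: df = sum_i (∂f/∂x_i) dx_i = (2*y*z) dx + (2*x*z) dy + (2*x*y) dz.
Step 2: Apply d again. Using the 1-form formula, the coefficient of dx ∧ dy in d(df) is ∂^2 f/∂x ∂y - ∂^2 f/∂y ∂x = (2*z) - (2*z) = 0 (equality of mixed partials for smooth f).
Similarly for dx ∧ dz and dy ∧ dz — all coefficients vanish. So d(df) = 0.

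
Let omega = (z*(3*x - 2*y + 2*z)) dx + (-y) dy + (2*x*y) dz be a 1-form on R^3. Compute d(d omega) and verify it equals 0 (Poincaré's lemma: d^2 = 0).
d(d omega) = 0

Step 1: d omega = sum_{i<j} (∂f_j/∂x_i - ∂f_i/∂x_j) dx_i ∧ dx_j:
  coeff of dx ∧ dy: 2*z
  coeff of dx ∧ dz: -3*x + 4*y - 4*z
  coeff of dy ∧ dz: 2*x
Step 2: Apply d again to each 2-form coefficient. The only possible 3-form in R^3 is dx ∧ dy ∧ dz, with coefficient
  ∂(coeff of dy∧dz)/∂x - ∂(coeff of dx∧dz)/∂y + ∂(coeff of dx∧dy)/∂z
  = ∂/∂x (2*x) - ∂/∂y (-3*x + 4*y - 4*z) + ∂/∂z (2*z).
Each of these terms simplifies to sums of mixed partials that cancel in pairs. The result is 0 (by equality of mixed partials for smooth functions — Schwarz / Clairaut).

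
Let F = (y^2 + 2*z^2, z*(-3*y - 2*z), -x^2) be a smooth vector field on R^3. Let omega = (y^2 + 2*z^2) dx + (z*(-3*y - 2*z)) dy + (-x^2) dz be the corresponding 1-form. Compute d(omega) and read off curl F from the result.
d(omega) = (3*y + 4*z) dy ∧ dz + (2*x + 4*z) dz ∧ dx + (-2*y) dx ∧ dy; curl F = (3*y + 4*z, 2*x + 4*z, -2*y)

d omega = sum_{i<j} (∂f_j/∂x_i - ∂f_i/∂x_j) dx_i ∧ dx_j. Under the identification (dy ∧ dz, dz ∧ dx, dx ∧ dy) ↔ (e_x, e_y, e_z), the coefficients are exactly the components of curl F. Compute:
  ∂R/∂y - ∂Q/∂z = (0) - (-3*y - 4*z) = 3*y + 4*z
  ∂P/∂z - ∂R/∂x = (4*z) - (-2*x) = 2*x + 4*z
  ∂Q/∂x - ∂P/∂y = (0) - (2*y) = -2*y.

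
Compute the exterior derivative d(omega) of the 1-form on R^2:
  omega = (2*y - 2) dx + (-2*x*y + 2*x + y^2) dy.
d(omega) = (-2*y) dx ∧ dy

For a 1-form omega = sum_i f_i dx_i, the exterior derivative is
  d(omega) = sum_{i < j} (∂f_j/∂x_i - ∂f_i/∂x_j) dx_i ∧ dx_j.
  coefficient of dx ∧ dy: ∂f_2/∂x - ∂f_1/∂y = ∂(-2*x*y + 2*x + y^2)/∂x - ∂(2*y - 2)/∂y = -2*y
Assembling: d(omega) = (-2*y) dx ∧ dy.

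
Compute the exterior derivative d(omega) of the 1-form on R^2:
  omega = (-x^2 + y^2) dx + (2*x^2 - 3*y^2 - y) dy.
d(omega) = (4*x - 2*y) dx ∧ dy

For a 1-form omega = sum_i f_i dx_i, the exterior derivative is
  d(omega) = sum_{i < j} (∂f_j/∂x_i - ∂f_i/∂x_j) dx_i ∧ dx_j.
  coefficient of dx ∧ dy: ∂f_2/∂x - ∂f_1/∂y = ∂(2*x^2 - 3*y^2 - y)/∂x - ∂(-x^2 + y^2)/∂y = 4*x - 2*y
Assembling: d(omega) = (4*x - 2*y) dx ∧ dy.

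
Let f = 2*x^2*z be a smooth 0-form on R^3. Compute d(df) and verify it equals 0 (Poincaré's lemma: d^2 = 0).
d(df) = 0

Step 1: df = sum_i (∂f/∂x_i) dx_i = (4*x*z) dx + (0) dy + (2*x^2) dz.
Step 2: Apply d again. Using the 1-form formula, the coefficient of dx ∧ dy in d(df) is ∂^2 f/∂x ∂y - ∂^2 f/∂y ∂x = (0) - (0) = 0 (equality of mixed partials for smooth f).
Similarly for dx ∧ dz and dy ∧ dz — all coefficients vanish. So d(df) = 0.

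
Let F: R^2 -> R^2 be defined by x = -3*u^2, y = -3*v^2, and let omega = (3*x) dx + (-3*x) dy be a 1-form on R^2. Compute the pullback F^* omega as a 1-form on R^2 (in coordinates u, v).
F^* omega = (54*u^3) du + (-54*u^2*v) dv

Using F^*(f dg) = (f ∘ F) d(g ∘ F), substitute each coordinate x_i by F_i(u, v) in f_i, and replace dx_i by d F_i = (∂F_i/∂u) du + (∂F_i/∂v) dv.
  For the x component: f_1(F) = -9*u^2; d F_1 = (-6*u) du + (0) dv
  For the y component: f_2(F) = 9*u^2; d F_2 = (0) du + (-6*v) dv
Combining and collecting du, dv coefficients:
  coeff of du: 54*u^3
  coeff of dv: -54*u^2*v
F^* omega = (54*u^3) du + (-54*u^2*v) dv.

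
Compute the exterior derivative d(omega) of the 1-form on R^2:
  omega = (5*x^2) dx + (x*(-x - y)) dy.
d(omega) = (-2*x - y) dx ∧ dy

For a 1-form omega = sum_i f_i dx_i, the exterior derivative is
  d(omega) = sum_{i < j} (∂f_j/∂x_i - ∂f_i/∂x_j) dx_i ∧ dx_j.
  coefficient of dx ∧ dy: ∂f_2/∂x - ∂f_1/∂y = ∂(x*(-x - y))/∂x - ∂(5*x^2)/∂y = -2*x - y
Assembling: d(omega) = (-2*x - y) dx ∧ dy.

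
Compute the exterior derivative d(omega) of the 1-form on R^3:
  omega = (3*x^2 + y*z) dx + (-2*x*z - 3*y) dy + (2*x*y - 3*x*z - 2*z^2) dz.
d(omega) = (-3*z) dx ∧ dy + (y - 3*z) dx ∧ dz + (4*x) dy ∧ dz

For a 1-form omega = sum_i f_i dx_i, the exterior derivative is
  d(omega) = sum_{i < j} (∂f_j/∂x_i - ∂f_i/∂x_j) dx_i ∧ dx_j.
  coefficient of dx ∧ dy: ∂f_2/∂x - ∂f_1/∂y = ∂(-2*x*z - 3*y)/∂x - ∂(3*x^2 + y*z)/∂y = -3*z
  coefficient of dx ∧ dz: ∂f_3/∂x - ∂f_1/∂z = ∂(2*x*y - 3*x*z - 2*z^2)/∂x - ∂(3*x^2 + y*z)/∂z = y - 3*z
  coefficient of dy ∧ dz: ∂f_3/∂y - ∂f_2/∂z = ∂(2*x*y - 3*x*z - 2*z^2)/∂y - ∂(-2*x*z - 3*y)/∂z = 4*x
Assembling: d(omega) = (-3*z) dx ∧ dy + (y - 3*z) dx ∧ dz + (4*x) dy ∧ dz.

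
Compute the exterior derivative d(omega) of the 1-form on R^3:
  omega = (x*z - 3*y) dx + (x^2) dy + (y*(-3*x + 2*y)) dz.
d(omega) = (2*x + 3) dx ∧ dy + (-x - 3*y) dx ∧ dz + (-3*x + 4*y) dy ∧ dz

For a 1-form omega = sum_i f_i dx_i, the exterior derivative is
  d(omega) = sum_{i < j} (∂f_j/∂x_i - ∂f_i/∂x_j) dx_i ∧ dx_j.
  coefficient of dx ∧ dy: ∂f_2/∂x - ∂f_1/∂y = ∂(x^2)/∂x - ∂(x*z - 3*y)/∂y = 2*x + 3
  coefficient of dx ∧ dz: ∂f_3/∂x - ∂f_1/∂z = ∂(y*(-3*x + 2*y))/∂x - ∂(x*z - 3*y)/∂z = -x - 3*y
  coefficient of dy ∧ dz: ∂f_3/∂y - ∂f_2/∂z = ∂(y*(-3*x + 2*y))/∂y - ∂(x^2)/∂z = -3*x + 4*y
Assembling: d(omega) = (2*x + 3) dx ∧ dy + (-x - 3*y) dx ∧ dz + (-3*x + 4*y) dy ∧ dz.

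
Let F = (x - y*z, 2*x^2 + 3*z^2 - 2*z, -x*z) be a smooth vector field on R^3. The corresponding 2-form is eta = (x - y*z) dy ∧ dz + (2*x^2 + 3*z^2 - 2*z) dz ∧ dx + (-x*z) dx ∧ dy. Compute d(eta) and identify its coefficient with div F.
d(eta) = (1 - x) dx ∧ dy ∧ dz; div F = 1 - x

For a 2-form in R^3 of the form above, applying d gives a 3-form with coefficient ∂P/∂x + ∂Q/∂y + ∂R/∂z:
  ∂P/∂x = 1
  ∂Q/∂y = 0
  ∂R/∂z = -x
Sum = 1 - x, which is exactly div F.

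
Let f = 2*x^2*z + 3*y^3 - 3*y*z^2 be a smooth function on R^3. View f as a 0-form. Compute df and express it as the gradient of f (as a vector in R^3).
df = (4*x*z) dx + (9*y^2 - 3*z^2) dy + (2*x^2 - 6*y*z) dz; grad f = (4*x*z, 9*y^2 - 3*z^2, 2*x^2 - 6*y*z)

For a 0-form f, d f = (∂f/∂x) dx + (∂f/∂y) dy + (∂f/∂z) dz. The components of the vector representation are exactly the entries of grad f in Cartesian coordinates:
  ∂f/∂x = 4*x*z
  ∂f/∂y = 9*y^2 - 3*z^2
  ∂f/∂z = 2*x^2 - 6*y*z.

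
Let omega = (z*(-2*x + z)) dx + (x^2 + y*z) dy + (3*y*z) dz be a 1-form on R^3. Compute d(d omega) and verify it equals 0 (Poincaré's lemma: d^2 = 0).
d(d omega) = 0

Step 1: d omega = sum_{i<j} (∂f_j/∂x_i - ∂f_i/∂x_j) dx_i ∧ dx_j:
  coeff of dx ∧ dy: 2*x
  coeff of dx ∧ dz: 2*x - 2*z
  coeff of dy ∧ dz: -y + 3*z
Step 2: Apply d again to each 2-form coefficient. The only possible 3-form in R^3 is dx ∧ dy ∧ dz, with coefficient
  ∂(coeff of dy∧dz)/∂x - ∂(coeff of dx∧dz)/∂y + ∂(coeff of dx∧dy)/∂z
  = ∂/∂x (-y + 3*z) - ∂/∂y (2*x - 2*z) + ∂/∂z (2*x).
Each of these terms simplifies to sums of mixed partials that cancel in pairs. The result is 0 (by equality of mixed partials for smooth functions — Schwarz / Clairaut).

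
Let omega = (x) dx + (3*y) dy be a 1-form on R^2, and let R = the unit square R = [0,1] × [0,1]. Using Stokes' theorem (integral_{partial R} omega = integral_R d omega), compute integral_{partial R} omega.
integral_(partial R) omega = 0

Stokes: integral_partial_R omega = integral_R d omega with d omega = (∂Q/∂x - ∂P/∂y) dx ∧ dy.
  ∂Q/∂x = 0
  ∂P/∂y = 0
  integrand = ∂Q/∂x - ∂P/∂y = 0.
Integrating over R: integral_0^1 integral_0^1 (0) dx dy = 0.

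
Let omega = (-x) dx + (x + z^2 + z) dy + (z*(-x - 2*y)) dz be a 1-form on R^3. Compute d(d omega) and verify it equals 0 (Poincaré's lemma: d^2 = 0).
d(d omega) = 0

Step 1: d omega = sum_{i<j} (∂f_j/∂x_i - ∂f_i/∂x_j) dx_i ∧ dx_j:
  coeff of dx ∧ dy: 1
  coeff of dx ∧ dz: -z
  coeff of dy ∧ dz: -4*z - 1
Step 2: Apply d again to each 2-form coefficient. The only possible 3-form in R^3 is dx ∧ dy ∧ dz, with coefficient
  ∂(coeff of dy∧dz)/∂x - ∂(coeff of dx∧dz)/∂y + ∂(coeff of dx∧dy)/∂z
  = ∂/∂x (-4*z - 1) - ∂/∂y (-z) + ∂/∂z (1).
Each of these terms simplifies to sums of mixed partials that cancel in pairs. The result is 0 (by equality of mixed partials for smooth functions — Schwarz / Clairaut).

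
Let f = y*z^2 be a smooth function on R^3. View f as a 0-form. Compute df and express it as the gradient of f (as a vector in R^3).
df = (0) dx + (z^2) dy + (2*y*z) dz; grad f = (0, z^2, 2*y*z)

For a 0-form f, d f = (∂f/∂x) dx + (∂f/∂y) dy + (∂f/∂z) dz. The components of the vector representation are exactly the entries of grad f in Cartesian coordinates:
  ∂f/∂x = 0
  ∂f/∂y = z^2
  ∂f/∂z = 2*y*z.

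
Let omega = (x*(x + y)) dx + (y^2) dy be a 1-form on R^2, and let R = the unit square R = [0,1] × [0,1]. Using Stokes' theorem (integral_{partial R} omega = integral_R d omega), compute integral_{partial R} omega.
integral_(partial R) omega = -1/2

Stokes: integral_partial_R omega = integral_R d omega with d omega = (∂Q/∂x - ∂P/∂y) dx ∧ dy.
  ∂Q/∂x = 0
  ∂P/∂y = x
  integrand = ∂Q/∂x - ∂P/∂y = -x.
Integrating over R: integral_0^1 integral_0^1 (-x) dx dy = -1/2.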